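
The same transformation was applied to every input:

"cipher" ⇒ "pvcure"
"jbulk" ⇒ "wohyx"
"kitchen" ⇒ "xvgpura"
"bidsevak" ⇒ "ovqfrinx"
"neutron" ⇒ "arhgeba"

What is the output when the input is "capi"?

pncv

The pattern: shift every letter 13 places forward in the alphabet (wrapping around) — i.e. ROT13.
Doing the same to "capi": "pncv".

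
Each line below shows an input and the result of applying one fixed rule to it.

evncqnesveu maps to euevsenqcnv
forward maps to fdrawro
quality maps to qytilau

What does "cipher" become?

crehpi

The pattern: reverse the string, then move the last character to the front.
Applying both steps to "cipher": "rehpic", then "crehpi".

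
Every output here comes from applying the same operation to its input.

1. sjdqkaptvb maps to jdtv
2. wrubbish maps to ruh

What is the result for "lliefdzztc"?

lizt

Each output is the input with this applied: swap each adjacent pair of characters (1↔2, 3↔4, ...), then keep one character in every 3, starting at position 1 (positions 1st, 4th, 7th, ...).
For "lliefdzztc", step one produces "lleidfzzct"; step two turns that into "lizt".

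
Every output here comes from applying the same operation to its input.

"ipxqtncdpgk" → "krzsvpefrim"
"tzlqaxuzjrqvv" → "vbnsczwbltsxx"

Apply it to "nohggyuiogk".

What's happening: shift every letter 2 places forward in the alphabet (wrapping around).
For "nohggyuiogk" the result is "pqjiiawkqim".

pqjiiawkqim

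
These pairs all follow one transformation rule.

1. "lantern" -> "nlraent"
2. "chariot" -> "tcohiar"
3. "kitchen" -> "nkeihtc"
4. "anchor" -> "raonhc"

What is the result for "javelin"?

Each output is the input with this applied: reverse the string, then take characters alternately from the front and the back (1st, last, 2nd, 2nd-last, ...).
So "javelin" becomes "njialve".

njialve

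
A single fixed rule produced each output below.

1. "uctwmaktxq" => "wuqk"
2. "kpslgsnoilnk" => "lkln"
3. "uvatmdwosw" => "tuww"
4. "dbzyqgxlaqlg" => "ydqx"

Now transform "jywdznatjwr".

djwa

The transformation: keep one character in every 3, starting at position 1 (positions 1st, 4th, 7th, ...), then swap each adjacent pair of characters (1↔2, 3↔4, ...).
Working it through for "jywdznatjwr": intermediate "jdaw", final "djwa".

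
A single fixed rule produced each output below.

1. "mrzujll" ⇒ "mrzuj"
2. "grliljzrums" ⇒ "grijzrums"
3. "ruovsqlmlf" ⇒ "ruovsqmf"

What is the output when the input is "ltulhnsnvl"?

The transformation: remove every "l".
For "ltulhnsnvl" the result is "tuhnsnv".

tuhnsnv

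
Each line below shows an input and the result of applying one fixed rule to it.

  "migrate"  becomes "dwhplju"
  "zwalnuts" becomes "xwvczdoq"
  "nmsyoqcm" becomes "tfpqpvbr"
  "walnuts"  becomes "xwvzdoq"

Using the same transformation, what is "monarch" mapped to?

ufkprqd

What's happening: shift every letter 3 places forward in the alphabet (wrapping around), then move the last 3 characters to the front (rotate right by 3).
Doing the same to "monarch": "ufkprqd".
(Check on "migrate": → "pljudwh" → "dwhplju" ✓)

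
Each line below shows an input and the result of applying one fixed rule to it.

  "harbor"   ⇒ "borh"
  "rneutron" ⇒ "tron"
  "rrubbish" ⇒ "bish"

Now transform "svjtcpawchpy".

awch

Rule — swap the front and back halves of the string, then keep only the first 4 characters.
Working it through for "svjtcpawchpy": intermediate "awchpysvjtcp", final "awch".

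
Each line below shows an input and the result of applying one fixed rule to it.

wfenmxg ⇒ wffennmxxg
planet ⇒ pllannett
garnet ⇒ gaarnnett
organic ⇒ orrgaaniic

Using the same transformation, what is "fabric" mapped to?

In each case the input is transformed by: repeat every character 3 times, then keep every other character starting from the second (positions 2nd, 4th, 6th, ...).
"fabric" → "fffaaabbbrrriiiccc" → "faabrricc".

faabrricc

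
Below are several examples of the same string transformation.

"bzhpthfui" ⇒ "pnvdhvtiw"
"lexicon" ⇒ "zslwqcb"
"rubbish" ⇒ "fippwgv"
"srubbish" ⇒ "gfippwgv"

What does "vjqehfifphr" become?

The pattern: shift every letter 12 places backward in the alphabet (wrapping around).
So "vjqehfifphr" becomes "jxesvtwtdvf".

jxesvtwtdvf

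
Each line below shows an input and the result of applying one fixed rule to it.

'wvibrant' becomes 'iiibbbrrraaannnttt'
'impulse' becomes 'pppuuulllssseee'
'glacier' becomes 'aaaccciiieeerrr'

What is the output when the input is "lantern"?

Rule — delete the first 2 characters, then repeat every character 3 times.
Starting from "lantern": after the first operation, "ntern"; after the second, "nnnttteeerrrnnn".

nnnttteeerrrnnn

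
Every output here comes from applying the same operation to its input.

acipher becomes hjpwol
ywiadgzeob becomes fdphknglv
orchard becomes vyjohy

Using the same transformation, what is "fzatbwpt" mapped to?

mghaidw

What's happening: delete the last character, then shift every letter 7 places forward in the alphabet (wrapping around).
Applying both steps to "fzatbwpt": "fzatbwp", then "mghaidw".
(Check on "ywiadgzeob": → "ywiadgzeo" → "fdphknglv" ✓)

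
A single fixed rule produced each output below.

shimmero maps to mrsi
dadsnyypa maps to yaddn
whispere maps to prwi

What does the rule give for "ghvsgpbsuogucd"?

The transformation: keep every other character starting from the first (positions 1st, 3rd, 5th, ...), then move the last 2 characters to the front (rotate right by 2).
"ghvsgpbsuogucd" → "gvgbugc" → "gcgvgbu".
(Check on "shimmero": → "simr" → "mrsi" ✓)

gcgvgbu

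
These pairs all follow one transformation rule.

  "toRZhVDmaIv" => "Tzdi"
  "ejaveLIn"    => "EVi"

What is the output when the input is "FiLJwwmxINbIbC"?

The rule is to keep one character in every 3, starting at position 1 (positions 1st, 4th, 7th, ...), then flip the case of every letter.
Starting from "FiLJwwmxINbIbC": after the first operation, "FJmNb"; after the second, "fjMnB".
(Check on "ejaveLIn": → "evI" → "EVi" ✓)

fjMnB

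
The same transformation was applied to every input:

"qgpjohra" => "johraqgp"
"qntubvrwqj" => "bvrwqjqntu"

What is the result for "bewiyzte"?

iyztebew

The pattern: swap the front and back halves of the string, then move the last character to the front.
"bewiyzte" → "yztebewi" → "iyztebew".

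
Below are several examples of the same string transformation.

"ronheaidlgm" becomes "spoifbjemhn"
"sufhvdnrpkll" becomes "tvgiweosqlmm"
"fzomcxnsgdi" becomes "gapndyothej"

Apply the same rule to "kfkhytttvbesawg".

lglizuuuwcftbxh

Each output is the input with this applied: shift every letter 1 place forward in the alphabet (wrapping around).
Applying that to "kfkhytttvbesawg" gives "lglizuuuwcftbxh".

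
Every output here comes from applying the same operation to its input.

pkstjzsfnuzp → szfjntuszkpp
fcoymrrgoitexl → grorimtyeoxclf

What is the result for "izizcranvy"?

rcaznivzyi

The rule is to swap the front and back halves of the string, then take characters alternately from the front and the back (1st, last, 2nd, 2nd-last, ...).
Applying both steps to "izizcranvy": "ranvyizizc", then "rcaznivzyi".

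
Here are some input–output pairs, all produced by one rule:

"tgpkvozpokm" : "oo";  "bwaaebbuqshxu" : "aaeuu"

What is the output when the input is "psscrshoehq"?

oe

Each output is the input with this applied: keep only the vowels.
"psscrshoehq" → "oe".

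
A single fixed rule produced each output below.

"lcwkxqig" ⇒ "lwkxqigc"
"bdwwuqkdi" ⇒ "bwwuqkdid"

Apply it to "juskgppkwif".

Rule — move the first character to the end, then swap the first and last characters.
On "juskgppkwif" that produces "jskgppkwifu".
(Check on "lcwkxqig": → "cwkxqigl" → "lwkxqigc" ✓)

jskgppkwifu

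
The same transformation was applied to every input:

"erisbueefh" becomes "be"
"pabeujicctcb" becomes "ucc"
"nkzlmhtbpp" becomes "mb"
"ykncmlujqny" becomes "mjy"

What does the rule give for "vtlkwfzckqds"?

wcd

The rule is to delete the first 3 characters, then keep one character in every 3, starting at position 2 (positions 2nd, 5th, 8th, ...).
On "vtlkwfzckqds" that produces "wcd".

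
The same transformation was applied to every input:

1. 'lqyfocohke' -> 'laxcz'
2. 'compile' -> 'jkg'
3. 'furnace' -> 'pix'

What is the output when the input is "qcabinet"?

The pattern: keep every other character starting from the second (positions 2nd, 4th, 6th, ...), then shift every letter 5 places backward in the alphabet (wrapping around).
On "qcabinet": the first step gives "cbnt", and the second then gives "xwio".

xwio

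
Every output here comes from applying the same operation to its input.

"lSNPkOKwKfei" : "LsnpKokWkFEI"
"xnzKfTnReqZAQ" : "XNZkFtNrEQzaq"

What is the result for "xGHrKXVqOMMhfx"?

The pattern: flip the case of every letter.
On "xGHrKXVqOMMhfx" that produces "XghRkxvQommHFX".

XghRkxvQommHFX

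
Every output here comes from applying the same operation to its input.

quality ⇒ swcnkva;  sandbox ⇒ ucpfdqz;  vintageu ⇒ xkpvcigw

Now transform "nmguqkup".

The pattern: shift every letter 2 places forward in the alphabet (wrapping around).
For "nmguqkup" the result is "poiwsmwr".

poiwsmwr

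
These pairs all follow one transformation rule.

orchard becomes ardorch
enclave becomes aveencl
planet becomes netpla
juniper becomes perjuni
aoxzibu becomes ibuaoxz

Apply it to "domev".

mevdo

Rule — move the last 3 characters to the front (rotate right by 3).
Doing the same to "domev": "mevdo".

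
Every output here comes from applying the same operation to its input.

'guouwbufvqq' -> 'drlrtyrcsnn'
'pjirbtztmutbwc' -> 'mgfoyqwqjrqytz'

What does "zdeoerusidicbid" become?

The transformation: shift every letter 3 places backward in the alphabet (wrapping around).
Applying that to "zdeoerusidicbid" gives "wablborpfafzyfa".

wablborpfafzyfa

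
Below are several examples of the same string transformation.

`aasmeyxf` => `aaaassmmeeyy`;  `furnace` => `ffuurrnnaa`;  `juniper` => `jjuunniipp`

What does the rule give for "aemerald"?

aaeemmeerraa

What's happening: delete the last 2 characters, then double every character.
Applying both steps to "aemerald": "aemera", then "aaeemmeerraa".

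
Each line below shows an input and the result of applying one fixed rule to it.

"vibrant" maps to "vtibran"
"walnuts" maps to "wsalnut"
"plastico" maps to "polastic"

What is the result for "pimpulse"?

Looking at the pairs, the operation is to swap the first and last characters, then move the last character to the front.
Applying both steps to "pimpulse": "eimpulsp", then "peimpuls".

peimpuls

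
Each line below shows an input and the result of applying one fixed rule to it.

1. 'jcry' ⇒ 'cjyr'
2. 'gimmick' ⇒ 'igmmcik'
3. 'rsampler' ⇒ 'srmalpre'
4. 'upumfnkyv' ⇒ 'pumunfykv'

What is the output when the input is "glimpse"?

lgmispe

Looking at the pairs, the operation is to swap each adjacent pair of characters (1↔2, 3↔4, ...).
For "glimpse" the result is "lgmispe".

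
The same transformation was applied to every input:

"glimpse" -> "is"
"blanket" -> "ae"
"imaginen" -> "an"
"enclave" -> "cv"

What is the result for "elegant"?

en

The pattern: keep one character in every 3, starting at position 3 (positions 3rd, 6th, 9th, ...).
"elegant" → "en".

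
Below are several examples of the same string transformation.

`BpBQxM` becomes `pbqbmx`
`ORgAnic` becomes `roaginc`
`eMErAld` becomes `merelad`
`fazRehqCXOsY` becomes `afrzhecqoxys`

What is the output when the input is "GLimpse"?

The pattern: swap each adjacent pair of characters (1↔2, 3↔4, ...), then convert every letter to lowercase.
On "GLimpse": the first step gives "LGmispe", and the second then gives "lgmispe".

lgmispe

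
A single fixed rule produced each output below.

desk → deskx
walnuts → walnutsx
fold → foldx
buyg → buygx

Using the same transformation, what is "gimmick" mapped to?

gimmickx

The transformation: append "x".
Applying that to "gimmick" gives "gimmickx".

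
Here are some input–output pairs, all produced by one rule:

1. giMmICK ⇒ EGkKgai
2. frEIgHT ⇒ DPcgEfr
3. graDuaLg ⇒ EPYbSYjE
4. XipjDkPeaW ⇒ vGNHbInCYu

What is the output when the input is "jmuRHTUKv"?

HKSpfrsiT

The transformation: shift every letter 2 places backward in the alphabet (wrapping around), then flip the case of every letter.
Doing the same to "jmuRHTUKv": "HKSpfrsiT".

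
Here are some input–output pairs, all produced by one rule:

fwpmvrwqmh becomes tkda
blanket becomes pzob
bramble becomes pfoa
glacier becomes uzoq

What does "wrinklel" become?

kfwb

Looking at the pairs, the operation is to shift every letter 12 places backward in the alphabet (wrapping around), then keep only the first 4 characters.
Applying that to "wrinklel" gives "kfwb".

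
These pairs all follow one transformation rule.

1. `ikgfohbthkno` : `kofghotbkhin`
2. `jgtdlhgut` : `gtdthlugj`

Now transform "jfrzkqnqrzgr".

Looking at the pairs, the operation is to swap the first and last characters, then swap each adjacent pair of characters (1↔2, 3↔4, ...).
Working it through for "jfrzkqnqrzgr": intermediate "rfrzkqnqrzgj", final "frzrqkqnzrjg".

frzrqkqnzrjg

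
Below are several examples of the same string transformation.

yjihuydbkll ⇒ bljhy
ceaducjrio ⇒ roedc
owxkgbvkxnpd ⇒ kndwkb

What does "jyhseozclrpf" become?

crfyso

Each output is the input with this applied: keep every other character starting from the second (positions 2nd, 4th, 6th, ...), then move the first 3 characters to the end (rotate left by 3).
Doing the same to "jyhseozclrpf": "crfyso".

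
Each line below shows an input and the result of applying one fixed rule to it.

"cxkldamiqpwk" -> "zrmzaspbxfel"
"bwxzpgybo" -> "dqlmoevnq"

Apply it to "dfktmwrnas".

Looking at the pairs, the operation is to shift every letter 11 places backward in the alphabet (wrapping around), then move the last character to the front.
"dfktmwrnas" → "suziblgcph" → "hsuziblgcp".

hsuziblgcp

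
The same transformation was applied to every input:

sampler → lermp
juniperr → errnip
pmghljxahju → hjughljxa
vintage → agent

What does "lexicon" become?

conxi

Each output is the input with this applied: delete the first 2 characters, then move the last 3 characters to the front (rotate right by 3).
So "lexicon" becomes "conxi".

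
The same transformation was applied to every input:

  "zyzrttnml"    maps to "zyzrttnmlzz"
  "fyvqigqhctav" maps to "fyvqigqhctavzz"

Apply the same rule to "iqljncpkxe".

In each case the input is transformed by: append "zz".
"iqljncpkxe" → "iqljncpkxezz".

iqljncpkxezz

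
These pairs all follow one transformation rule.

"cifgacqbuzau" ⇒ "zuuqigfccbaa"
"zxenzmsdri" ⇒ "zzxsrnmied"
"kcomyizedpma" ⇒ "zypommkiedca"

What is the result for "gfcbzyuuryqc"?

The pattern: sort the characters into reverse alphabetical order.
Applying that to "gfcbzyuuryqc" gives "zyyuurqgfccb".

zyyuurqgfccb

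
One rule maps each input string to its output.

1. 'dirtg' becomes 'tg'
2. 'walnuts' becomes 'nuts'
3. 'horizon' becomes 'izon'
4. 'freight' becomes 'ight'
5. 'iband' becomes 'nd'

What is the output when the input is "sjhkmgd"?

What's happening: delete the first 3 characters.
On "sjhkmgd" that produces "kmgd".

kmgd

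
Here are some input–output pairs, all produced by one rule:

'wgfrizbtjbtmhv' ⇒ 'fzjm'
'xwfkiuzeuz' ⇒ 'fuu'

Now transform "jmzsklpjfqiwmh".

Each output is the input with this applied: keep one character in every 3, starting at position 3 (positions 3rd, 6th, 9th, ...).
"jmzsklpjfqiwmh" → "zlfw".

zlfw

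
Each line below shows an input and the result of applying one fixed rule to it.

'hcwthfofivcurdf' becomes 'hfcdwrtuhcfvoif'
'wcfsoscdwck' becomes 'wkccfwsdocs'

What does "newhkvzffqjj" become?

Rule — take characters alternately from the front and the back (1st, last, 2nd, 2nd-last, ...).
So "newhkvzffqjj" becomes "njejwqhfkfvz".

njejwqhfkfvz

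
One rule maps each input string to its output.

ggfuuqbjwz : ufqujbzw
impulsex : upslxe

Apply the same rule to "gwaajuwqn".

aaujqwn

Each output is the input with this applied: delete the first 2 characters, then swap each adjacent pair of characters (1↔2, 3↔4, ...).
On "gwaajuwqn": the first step gives "aajuwqn", and the second then gives "aaujqwn".
(Check on "impulsex": → "pulsex" → "upslxe" ✓)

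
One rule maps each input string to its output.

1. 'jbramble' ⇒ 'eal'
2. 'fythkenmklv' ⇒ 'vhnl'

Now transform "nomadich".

hac

Rule — swap the first and last characters, then keep one character in every 3, starting at position 1 (positions 1st, 4th, 7th, ...).
Working it through for "nomadich": intermediate "homadicn", final "hac".
(Check on "fythkenmklv": → "vythkenmklf" → "vhnl" ✓)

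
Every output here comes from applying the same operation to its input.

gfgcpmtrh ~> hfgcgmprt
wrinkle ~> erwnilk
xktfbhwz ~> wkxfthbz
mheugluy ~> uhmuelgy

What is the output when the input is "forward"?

Looking at the pairs, the operation is to swap each adjacent pair of characters (1↔2, 3↔4, ...), then move the last character to the front.
So "forward" becomes "dofwrra".

dofwrra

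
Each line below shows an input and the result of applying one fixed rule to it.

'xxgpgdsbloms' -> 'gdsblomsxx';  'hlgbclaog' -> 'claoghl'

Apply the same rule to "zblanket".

In each case the input is transformed by: move the first 2 characters to the end (rotate left by 2), then delete the first 2 characters.
"zblanket" → "lanketzb" → "nketzb".
(Check on "hlgbclaog": → "gbclaoghl" → "claoghl" ✓)

nketzb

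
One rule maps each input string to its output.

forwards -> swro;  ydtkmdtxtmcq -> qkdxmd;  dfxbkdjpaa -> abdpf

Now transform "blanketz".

znel

The transformation: keep every other character starting from the second (positions 2nd, 4th, 6th, ...), then swap the first and last characters.
On "blanketz": the first step gives "lnez", and the second then gives "znel".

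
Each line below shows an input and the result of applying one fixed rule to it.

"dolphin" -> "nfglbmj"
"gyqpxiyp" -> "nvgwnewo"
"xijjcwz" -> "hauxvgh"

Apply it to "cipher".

The rule is to shift every letter 2 places backward in the alphabet (wrapping around), then move the first 3 characters to the end (rotate left by 3).
On "cipher": the first step gives "agnfcp", and the second then gives "fcpagn".

fcpagn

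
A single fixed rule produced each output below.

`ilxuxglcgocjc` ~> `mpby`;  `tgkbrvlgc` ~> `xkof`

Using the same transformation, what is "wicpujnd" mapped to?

The rule is to shift every letter 4 places forward in the alphabet (wrapping around), then keep only the first 4 characters.
Applying that to "wicpujnd" gives "amgt".

amgt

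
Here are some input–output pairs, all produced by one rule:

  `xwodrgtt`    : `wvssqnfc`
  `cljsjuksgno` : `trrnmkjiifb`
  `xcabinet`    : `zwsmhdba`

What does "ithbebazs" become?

Looking at the pairs, the operation is to shift every letter 1 place backward in the alphabet (wrapping around), then sort the characters into reverse alphabetical order.
Starting from "ithbebazs": after the first operation, "hsgadazyr"; after the second, "zysrhgdaa".

zysrhgdaa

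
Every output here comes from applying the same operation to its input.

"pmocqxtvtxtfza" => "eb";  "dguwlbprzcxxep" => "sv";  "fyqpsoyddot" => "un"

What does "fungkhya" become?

uj

Rule — shift every letter 11 places backward in the alphabet (wrapping around), then keep only the first 2 characters.
For "fungkhya" the result is "uj".
(Check on "fyqpsoyddot": → "unfehdnssdi" → "un" ✓)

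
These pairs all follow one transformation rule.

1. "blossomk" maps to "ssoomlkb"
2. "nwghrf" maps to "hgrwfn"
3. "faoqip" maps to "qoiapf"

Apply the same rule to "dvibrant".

The rule is to swap the front and back halves of the string, then take characters alternately from the front and the back (1st, last, 2nd, 2nd-last, ...).
Applying that to "dvibrant" gives "rbainvtd".

rbainvtd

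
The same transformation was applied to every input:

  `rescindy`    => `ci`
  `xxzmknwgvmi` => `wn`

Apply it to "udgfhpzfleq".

Each output is the input with this applied: take characters alternately from the front and the back (1st, last, 2nd, 2nd-last, ...), then keep only the last 2 characters.
On "udgfhpzfleq": the first step gives "uqdeglffhzp", and the second then gives "zp".
(Check on "xxzmknwgvmi": → "xixmzvmgkwn" → "wn" ✓)

zp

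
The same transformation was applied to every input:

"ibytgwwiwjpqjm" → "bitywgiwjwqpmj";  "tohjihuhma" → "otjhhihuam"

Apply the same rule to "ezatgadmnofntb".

In each case the input is transformed by: swap each adjacent pair of characters (1↔2, 3↔4, ...).
For "ezatgadmnofntb" the result is "zetaagmdonnfbt".

zetaagmdonnfbt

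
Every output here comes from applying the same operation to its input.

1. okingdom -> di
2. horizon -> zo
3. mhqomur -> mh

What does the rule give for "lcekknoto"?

okl

Each output is the input with this applied: reverse the string, then keep one character in every 3, starting at position 3 (positions 3rd, 6th, 9th, ...).
For "lcekknoto", step one produces "otonkkecl"; step two turns that into "okl".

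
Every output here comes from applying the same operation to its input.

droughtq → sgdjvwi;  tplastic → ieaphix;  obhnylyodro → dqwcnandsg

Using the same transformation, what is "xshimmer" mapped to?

What's happening: delete the last character, then shift every letter 11 places backward in the alphabet (wrapping around).
On "xshimmer": the first step gives "xshimme", and the second then gives "mhwxbbt".
(Check on "tplastic": → "tplasti" → "ieaphix" ✓)

mhwxbbt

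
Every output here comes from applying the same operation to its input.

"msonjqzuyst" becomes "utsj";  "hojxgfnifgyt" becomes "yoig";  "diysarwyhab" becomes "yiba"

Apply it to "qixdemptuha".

The pattern: keep one character in every 3, starting at position 2 (positions 2nd, 5th, 8th, ...), then sort the characters into reverse alphabetical order.
"qixdemptuha" → "ieta" → "tiea".

tiea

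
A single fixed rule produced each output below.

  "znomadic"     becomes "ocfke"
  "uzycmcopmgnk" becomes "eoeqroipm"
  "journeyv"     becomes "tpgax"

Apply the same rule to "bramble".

odng

In each case the input is transformed by: shift every letter 2 places forward in the alphabet (wrapping around), then delete the first 3 characters.
On "bramble" that produces "odng".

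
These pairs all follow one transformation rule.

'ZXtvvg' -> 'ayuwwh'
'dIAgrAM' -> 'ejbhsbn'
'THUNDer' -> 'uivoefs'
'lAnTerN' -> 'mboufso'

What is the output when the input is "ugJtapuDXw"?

vhkubqveyx

The transformation: shift every letter 1 place forward in the alphabet (wrapping around), then convert every letter to lowercase.
On "ugJtapuDXw" that produces "vhkubqveyx".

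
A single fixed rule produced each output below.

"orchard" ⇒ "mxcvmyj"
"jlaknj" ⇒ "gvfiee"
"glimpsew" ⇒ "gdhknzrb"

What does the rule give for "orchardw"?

Each output is the input with this applied: move the first character to the end, then shift every letter 5 places backward in the alphabet (wrapping around).
So "orchardw" becomes "mxcvmyrj".

mxcvmyrj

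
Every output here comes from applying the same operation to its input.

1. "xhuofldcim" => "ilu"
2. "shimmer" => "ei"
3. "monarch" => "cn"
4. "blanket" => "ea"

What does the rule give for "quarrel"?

In each case the input is transformed by: reverse the string, then keep one character in every 3, starting at position 2 (positions 2nd, 5th, 8th, ...).
Applying both steps to "quarrel": "lerrauq", then "ea".

ea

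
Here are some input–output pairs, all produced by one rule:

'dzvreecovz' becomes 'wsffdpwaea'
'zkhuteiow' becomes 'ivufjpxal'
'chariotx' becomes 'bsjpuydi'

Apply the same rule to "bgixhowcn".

jyipxdoch

In each case the input is transformed by: shift every letter 1 place forward in the alphabet (wrapping around), then move the first 2 characters to the end (rotate left by 2).
Starting from "bgixhowcn": after the first operation, "chjyipxdo"; after the second, "jyipxdoch".
(Check on "dzvreecovz": → "eawsffdpwa" → "wsffdpwaea" ✓)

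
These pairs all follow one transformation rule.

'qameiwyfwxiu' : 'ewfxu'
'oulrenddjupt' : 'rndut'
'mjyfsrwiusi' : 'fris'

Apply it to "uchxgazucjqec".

xauje

Looking at the pairs, the operation is to keep every other character starting from the second (positions 2nd, 4th, 6th, ...), then delete the first character.
Working it through for "uchxgazucjqec": intermediate "cxauje", final "xauje".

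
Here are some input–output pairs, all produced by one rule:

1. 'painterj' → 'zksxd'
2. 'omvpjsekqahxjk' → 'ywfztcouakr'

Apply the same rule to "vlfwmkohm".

The transformation: delete the last 3 characters, then shift every letter 10 places forward in the alphabet (wrapping around).
Working it through for "vlfwmkohm": intermediate "vlfwmk", final "fvpgwu".

fvpgwu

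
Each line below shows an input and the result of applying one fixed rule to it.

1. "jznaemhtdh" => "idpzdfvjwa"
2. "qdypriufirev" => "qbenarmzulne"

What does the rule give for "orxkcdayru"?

zwunqkntgy

In each case the input is transformed by: shift every letter 4 places backward in the alphabet (wrapping around), then swap the front and back halves of the string.
"orxkcdayru" → "kntgyzwunq" → "zwunqkntgy".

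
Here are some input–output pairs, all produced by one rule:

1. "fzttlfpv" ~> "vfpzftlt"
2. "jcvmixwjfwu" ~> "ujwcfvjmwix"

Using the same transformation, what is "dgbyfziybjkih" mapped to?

In each case the input is transformed by: take characters alternately from the front and the back (1st, last, 2nd, 2nd-last, ...), then swap each adjacent pair of characters (1↔2, 3↔4, ...).
Starting from "dgbyfziybjkih": after the first operation, "dhgibkyjfbzyi"; after the second, "hdigkbjybfyzi".

hdigkbjybfyzi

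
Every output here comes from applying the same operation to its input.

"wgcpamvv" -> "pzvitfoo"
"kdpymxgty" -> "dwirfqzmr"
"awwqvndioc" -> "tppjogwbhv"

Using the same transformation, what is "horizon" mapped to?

ahkbshg

The pattern: shift every letter 7 places backward in the alphabet (wrapping around).
Applying that to "horizon" gives "ahkbshg".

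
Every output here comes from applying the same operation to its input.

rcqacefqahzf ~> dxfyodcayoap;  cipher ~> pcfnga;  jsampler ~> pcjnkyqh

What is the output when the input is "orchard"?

The rule is to reverse the string, then shift every letter 2 places backward in the alphabet (wrapping around).
Starting from "orchard": after the first operation, "drahcro"; after the second, "bpyfapm".

bpyfapm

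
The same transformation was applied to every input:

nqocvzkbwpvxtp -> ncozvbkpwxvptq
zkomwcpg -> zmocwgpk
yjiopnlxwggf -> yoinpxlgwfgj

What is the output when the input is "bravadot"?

Looking at the pairs, the operation is to swap each adjacent pair of characters (1↔2, 3↔4, ...), then move the first character to the end.
On "bravadot" that produces "bvadator".

bvadator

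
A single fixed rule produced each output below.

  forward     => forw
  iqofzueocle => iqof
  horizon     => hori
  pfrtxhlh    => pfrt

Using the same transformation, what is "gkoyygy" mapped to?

Rule — keep only the first 4 characters.
On "gkoyygy" that produces "gkoy".

gkoy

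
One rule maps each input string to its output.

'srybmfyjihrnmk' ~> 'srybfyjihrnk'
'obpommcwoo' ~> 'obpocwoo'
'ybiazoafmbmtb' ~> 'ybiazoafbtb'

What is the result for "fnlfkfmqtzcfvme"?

fnlfkfqtzcfve

Each output is the input with this applied: remove every "m".
So "fnlfkfmqtzcfvme" becomes "fnlfkfqtzcfve".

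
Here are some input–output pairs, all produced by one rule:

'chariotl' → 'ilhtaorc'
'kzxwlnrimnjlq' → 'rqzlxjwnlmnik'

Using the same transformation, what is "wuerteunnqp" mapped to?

What's happening: take characters alternately from the front and the back (1st, last, 2nd, 2nd-last, ...), then swap the first and last characters.
Applying both steps to "wuerteunnqp": "wpuqenrntue", then "epuqenrntuw".

epuqenrntuw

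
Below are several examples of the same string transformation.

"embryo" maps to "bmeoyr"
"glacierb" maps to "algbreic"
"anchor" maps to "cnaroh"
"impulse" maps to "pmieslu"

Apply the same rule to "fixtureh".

The transformation: reverse the string, then move the last 3 characters to the front (rotate right by 3).
Working it through for "fixtureh": intermediate "herutxif", final "xifherut".

xifherut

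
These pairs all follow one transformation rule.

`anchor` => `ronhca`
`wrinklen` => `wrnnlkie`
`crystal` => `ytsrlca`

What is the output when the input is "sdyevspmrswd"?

ywvsssrpmedd

Looking at the pairs, the operation is to sort the characters into reverse alphabetical order.
"sdyevspmrswd" → "ywvsssrpmedd".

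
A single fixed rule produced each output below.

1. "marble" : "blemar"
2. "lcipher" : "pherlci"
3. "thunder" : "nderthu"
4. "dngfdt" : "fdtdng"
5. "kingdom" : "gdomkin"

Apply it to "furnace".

nacefur

In each case the input is transformed by: move the first 3 characters to the end (rotate left by 3).
For "furnace" the result is "nacefur".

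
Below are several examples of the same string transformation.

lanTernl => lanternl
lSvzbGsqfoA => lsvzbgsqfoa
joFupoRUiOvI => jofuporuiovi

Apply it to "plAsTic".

Looking at the pairs, the operation is to convert every letter to lowercase.
For "plAsTic" the result is "plastic".

plastic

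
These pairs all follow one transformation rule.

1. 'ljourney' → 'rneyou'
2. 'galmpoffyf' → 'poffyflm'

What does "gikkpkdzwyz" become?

pkdzwyzkk

Looking at the pairs, the operation is to delete the first 2 characters, then move the first 2 characters to the end (rotate left by 2).
On "gikkpkdzwyz": the first step gives "kkpkdzwyz", and the second then gives "pkdzwyzkk".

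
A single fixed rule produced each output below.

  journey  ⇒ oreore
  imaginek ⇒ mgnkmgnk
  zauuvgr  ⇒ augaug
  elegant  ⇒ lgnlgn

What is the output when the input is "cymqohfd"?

yqhdyqhd

Looking at the pairs, the operation is to keep every other character starting from the second (positions 2nd, 4th, 6th, ...), then write the whole string twice.
Working it through for "cymqohfd": intermediate "yqhd", final "yqhdyqhd".
(Check on "imaginek": → "mgnk" → "mgnkmgnk" ✓)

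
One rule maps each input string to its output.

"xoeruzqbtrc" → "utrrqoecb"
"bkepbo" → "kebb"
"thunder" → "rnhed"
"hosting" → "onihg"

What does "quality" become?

Rule — sort the characters into reverse alphabetical order, then delete the first 2 characters.
On "quality": the first step gives "yutqlia", and the second then gives "tqlia".

tqlia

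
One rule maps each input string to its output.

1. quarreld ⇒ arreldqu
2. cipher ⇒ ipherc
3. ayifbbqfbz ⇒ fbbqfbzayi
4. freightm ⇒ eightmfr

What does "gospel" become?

ospelg

The transformation: move the last 2 characters to the front (rotate right by 2), then swap the front and back halves of the string.
Starting from "gospel": after the first operation, "elgosp"; after the second, "ospelg".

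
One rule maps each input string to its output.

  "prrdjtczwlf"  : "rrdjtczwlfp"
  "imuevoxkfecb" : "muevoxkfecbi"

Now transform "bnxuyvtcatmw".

nxuyvtcatmwb

The rule is to move the first character to the end.
So "bnxuyvtcatmw" becomes "nxuyvtcatmwb".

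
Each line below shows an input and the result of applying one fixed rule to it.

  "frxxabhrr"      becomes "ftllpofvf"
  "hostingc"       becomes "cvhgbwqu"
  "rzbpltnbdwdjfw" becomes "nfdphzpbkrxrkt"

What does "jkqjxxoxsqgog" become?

yxxelllcegcuu

The rule is to swap each adjacent pair of characters (1↔2, 3↔4, ...), then shift every letter 12 places backward in the alphabet (wrapping around).
For "jkqjxxoxsqgog" the result is "yxxelllcegcuu".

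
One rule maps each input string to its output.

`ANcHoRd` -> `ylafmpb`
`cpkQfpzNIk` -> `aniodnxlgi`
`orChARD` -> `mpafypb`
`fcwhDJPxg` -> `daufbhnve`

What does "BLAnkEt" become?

The pattern: shift every letter 2 places backward in the alphabet (wrapping around), then convert every letter to lowercase.
For "BLAnkEt", step one produces "ZJYliCr"; step two turns that into "zjylicr".
(Check on "fcwhDJPxg": → "daufBHNve" → "daufbhnve" ✓)

zjylicr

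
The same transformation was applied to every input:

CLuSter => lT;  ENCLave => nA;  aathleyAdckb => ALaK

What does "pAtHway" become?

In each case the input is transformed by: keep one character in every 3, starting at position 2 (positions 2nd, 5th, 8th, ...), then flip the case of every letter.
"pAtHway" → "aW".
(Check on "CLuSter": → "Lt" → "lT" ✓)

aW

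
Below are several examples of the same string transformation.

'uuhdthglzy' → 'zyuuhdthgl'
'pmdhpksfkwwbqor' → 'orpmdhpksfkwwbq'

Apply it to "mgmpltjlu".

The transformation: move the last 2 characters to the front (rotate right by 2).
"mgmpltjlu" → "lumgmpltj".

lumgmpltj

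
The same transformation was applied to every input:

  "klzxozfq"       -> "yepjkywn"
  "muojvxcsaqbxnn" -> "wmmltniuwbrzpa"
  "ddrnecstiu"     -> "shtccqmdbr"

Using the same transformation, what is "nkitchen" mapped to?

gdmmjhsb

The pattern: shift every letter 1 place backward in the alphabet (wrapping around), then move the last 3 characters to the front (rotate right by 3).
On "nkitchen": the first step gives "mjhsbgdm", and the second then gives "gdmmjhsb".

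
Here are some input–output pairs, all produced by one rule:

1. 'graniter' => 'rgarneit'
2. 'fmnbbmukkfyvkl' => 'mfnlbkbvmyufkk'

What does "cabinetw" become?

The rule is to move the first character to the end, then take characters alternately from the front and the back (1st, last, 2nd, 2nd-last, ...).
On "cabinetw": the first step gives "abinetwc", and the second then gives "acbwitne".

acbwitne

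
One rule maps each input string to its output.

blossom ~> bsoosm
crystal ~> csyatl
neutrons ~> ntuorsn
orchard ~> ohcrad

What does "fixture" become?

ftxrue

The pattern: swap each adjacent pair of characters (1↔2, 3↔4, ...), then delete the first character.
For "fixture", step one produces "iftxrue"; step two turns that into "ftxrue".
(Check on "crystal": → "rcsyatl" → "csyatl" ✓)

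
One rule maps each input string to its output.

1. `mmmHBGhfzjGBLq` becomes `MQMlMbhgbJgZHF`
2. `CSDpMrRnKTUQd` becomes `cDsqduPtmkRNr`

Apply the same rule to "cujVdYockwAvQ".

CqUVJavWDKyCO

What's happening: take characters alternately from the front and the back (1st, last, 2nd, 2nd-last, ...), then flip the case of every letter.
Applying both steps to "cujVdYockwAvQ": "cQuvjAVwdkYco", then "CqUVJavWDKyCO".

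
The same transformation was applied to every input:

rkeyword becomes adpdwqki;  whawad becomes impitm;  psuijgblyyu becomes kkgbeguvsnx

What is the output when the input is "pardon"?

Looking at the pairs, the operation is to shift every letter 12 places forward in the alphabet (wrapping around), then move the last 3 characters to the front (rotate right by 3).
Working it through for "pardon": intermediate "bmdpaz", final "pazbmd".

pazbmd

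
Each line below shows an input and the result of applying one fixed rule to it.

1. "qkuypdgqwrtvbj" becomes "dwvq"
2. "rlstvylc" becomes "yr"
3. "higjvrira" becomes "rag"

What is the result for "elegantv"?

In each case the input is transformed by: move the first 3 characters to the end (rotate left by 3), then keep one character in every 3, starting at position 3 (positions 3rd, 6th, 9th, ...).
So "elegantv" becomes "ne".
(Check on "rlstvylc": → "tvylcrls" → "yr" ✓)

ne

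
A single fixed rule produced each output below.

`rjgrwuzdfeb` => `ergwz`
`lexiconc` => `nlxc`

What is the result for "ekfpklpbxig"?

iefkp

Each output is the input with this applied: move the last 3 characters to the front (rotate right by 3), then keep every other character starting from the second (positions 2nd, 4th, 6th, ...).
For "ekfpklpbxig", step one produces "xigekfpklpb"; step two turns that into "iefkp".
(Check on "lexiconc": → "onclexic" → "nlxc" ✓)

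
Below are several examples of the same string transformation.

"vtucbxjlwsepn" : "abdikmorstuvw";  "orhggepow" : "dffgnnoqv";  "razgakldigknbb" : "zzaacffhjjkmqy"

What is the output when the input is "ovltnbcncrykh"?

The pattern: sort the characters into alphabetical order, then shift every letter 1 place backward in the alphabet (wrapping around).
On "ovltnbcncrykh": the first step gives "bcchklnnortvy", and the second then gives "abbgjkmmnqsux".

abbgjkmmnqsux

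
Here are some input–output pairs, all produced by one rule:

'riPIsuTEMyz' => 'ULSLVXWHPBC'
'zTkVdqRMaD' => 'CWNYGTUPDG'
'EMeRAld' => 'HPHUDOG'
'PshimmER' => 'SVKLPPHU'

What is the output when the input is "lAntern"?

Each output is the input with this applied: shift every letter 3 places forward in the alphabet (wrapping around), then convert every letter to uppercase.
For "lAntern", step one produces "oDqwhuq"; step two turns that into "ODQWHUQ".

ODQWHUQ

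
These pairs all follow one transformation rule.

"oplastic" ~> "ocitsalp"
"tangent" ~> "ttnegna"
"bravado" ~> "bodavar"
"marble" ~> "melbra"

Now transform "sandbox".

sxobdna

The transformation: move the first character to the end, then reverse the string.
"sandbox" → "andboxs" → "sxobdna".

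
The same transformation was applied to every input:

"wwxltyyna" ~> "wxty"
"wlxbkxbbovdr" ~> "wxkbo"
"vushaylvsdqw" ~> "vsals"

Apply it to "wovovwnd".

The rule is to keep every other character starting from the first (positions 1st, 3rd, 5th, ...), then delete the last character.
Starting from "wovovwnd": after the first operation, "wvvn"; after the second, "wvv".

wvv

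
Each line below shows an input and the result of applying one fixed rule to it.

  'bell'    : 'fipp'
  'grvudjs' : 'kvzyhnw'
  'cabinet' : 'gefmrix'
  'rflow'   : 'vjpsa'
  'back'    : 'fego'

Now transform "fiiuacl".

jmmyegp

The rule is to shift every letter 4 places forward in the alphabet (wrapping around).
For "fiiuacl" the result is "jmmyegp".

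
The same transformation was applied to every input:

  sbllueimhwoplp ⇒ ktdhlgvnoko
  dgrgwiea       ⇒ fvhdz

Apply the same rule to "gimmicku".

lhbjt

In each case the input is transformed by: delete the first 3 characters, then shift every letter 1 place backward in the alphabet (wrapping around).
For "gimmicku", step one produces "micku"; step two turns that into "lhbjt".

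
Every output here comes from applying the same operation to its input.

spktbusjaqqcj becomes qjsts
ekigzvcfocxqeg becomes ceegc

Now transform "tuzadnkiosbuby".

sbtak

What's happening: keep one character in every 3, starting at position 1 (positions 1st, 4th, 7th, ...), then move the first 3 characters to the end (rotate left by 3).
On "tuzadnkiosbuby": the first step gives "taksb", and the second then gives "sbtak".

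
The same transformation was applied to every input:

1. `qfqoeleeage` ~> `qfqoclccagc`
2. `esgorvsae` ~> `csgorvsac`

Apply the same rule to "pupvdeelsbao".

Rule — replace every "e" with "c".
Doing the same to "pupvdeelsbao": "pupvdcclsbao".

pupvdcclsbao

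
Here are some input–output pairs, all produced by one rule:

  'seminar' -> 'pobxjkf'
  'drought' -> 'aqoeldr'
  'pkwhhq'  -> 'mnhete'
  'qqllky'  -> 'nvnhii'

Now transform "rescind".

oabkpfz

In each case the input is transformed by: shift every letter 3 places backward in the alphabet (wrapping around), then take characters alternately from the front and the back (1st, last, 2nd, 2nd-last, ...).
On "rescind": the first step gives "obpzfka", and the second then gives "oabkpfz".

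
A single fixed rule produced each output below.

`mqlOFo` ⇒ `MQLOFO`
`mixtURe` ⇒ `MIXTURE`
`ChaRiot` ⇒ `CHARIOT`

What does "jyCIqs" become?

The rule is to convert every letter to uppercase.
For "jyCIqs" the result is "JYCIQS".

JYCIQS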